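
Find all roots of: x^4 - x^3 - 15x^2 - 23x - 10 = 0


Let p(x) = x^4 - x^3 - 15x^2 - 23x - 10. By the rational root theorem (leading coefficient 1), any rational root is an integer divisor of 10: try ±1, ±2, ... in turn.
Test x = 1: value = -48 ≠ 0.
Test x = -1: value = 0 ✓, so (x + 1) is a factor.
Synthetic division by (x + 1): bring down 1; 1(-1) - 1 = -2; (-2)(-1) - 15 = -13; (-13)(-1) - 23 = -10; (-10)(-1) - 10 = 0 → quotient x^3 - 2x^2 - 13x - 10, remainder 0.
Continue with the quotient x^3 - 2x^2 - 13x - 10 (candidates must divide 10; re-test x = -1 first in case it repeats).
Test x = -1: value = 0 ✓, so (x + 1) is a factor.
Synthetic division by (x + 1): bring down 1; 1(-1) - 2 = -3; (-3)(-1) - 13 = -10; (-10)(-1) - 10 = 0 → quotient x^2 - 3x - 10, remainder 0.
Solve the quadratic x^2 - 3x - 10 = 0: discriminant = (-3)^2 - 4(1)(-10) = 9 + 40 = 49.
sqrt(49) = 7, so x = (3 ± 7)/2: x = 5 or x = -2.
Collecting all roots found:

x = -2, x = -1 (multiplicity 2), x = 5


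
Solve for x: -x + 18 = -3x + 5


Starting with: -x + 18 = -3x + 5
Move all x terms to left: (-1 + 3)x = 5 - 18
Simplify: 2x = -13
Divide both sides by 2: x = -13/2

x = -13/2


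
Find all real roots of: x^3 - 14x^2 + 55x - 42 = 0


Let p(x) = x^3 - 14x^2 + 55x - 42. By the rational root theorem (leading coefficient 1), any rational root is an integer divisor of 42: try ±1, ±2, ... in turn.
Test x = 1: value = 0 ✓, so (x - 1) is a factor.
Synthetic division by (x - 1): bring down 1; 1(1) - 14 = -13; (-13)(1) + 55 = 42; 42(1) - 42 = 0 → quotient x^2 - 13x + 42, remainder 0.
Solve the quadratic x^2 - 13x + 42 = 0: discriminant = (-13)^2 - 4(1)(42) = 169 - 168 = 1.
sqrt(1) = 1, so x = (13 ± 1)/2: x = 7 or x = 6.

x = 1, x = 6, x = 7


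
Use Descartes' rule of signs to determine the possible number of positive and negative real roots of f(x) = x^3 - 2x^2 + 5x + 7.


Descartes' rule of signs:

For positive roots, count sign changes in f(x) = x^3 - 2x^2 + 5x + 7:
Signs of coefficients: +, -, +, +
Number of sign changes: 2
Possible positive real roots: 2, 0

For negative roots, examine f(-x) = -x^3 - 2x^2 - 5x + 7:
Signs of coefficients: -, -, -, +
Number of sign changes: 1
Possible negative real roots: 1

Positive roots: 2 or 0; Negative roots: 1


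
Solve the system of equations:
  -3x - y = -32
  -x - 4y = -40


Using Cramer's rule:
Determinant D = (-3)(-4) - (-1)(-1) = 12 - 1 = 11
Dx = (-32)(-4) - (-40)(-1) = 128 - 40 = 88
Dy = (-3)(-40) - (-1)(-32) = 120 - 32 = 88
x = Dx/D = 88/11 = 8
y = Dy/D = 88/11 = 8

x = 8, y = 8


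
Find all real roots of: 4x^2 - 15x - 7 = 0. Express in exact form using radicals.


Using the quadratic formula: x = (-b ± sqrt(b^2 - 4ac)) / (2a)
Here a = 4, b = -15, c = -7
Discriminant = b^2 - 4ac = (-15)^2 - 4(4)(-7) = 225 + 112 = 337
Since discriminant = 337 > 0, there are two real roots.
x = (15 ± sqrt(337)) / 8
Numerically: x ≈ 4.1697 or x ≈ -0.4197

x = (15 + sqrt(337)) / 8 or x = (15 - sqrt(337)) / 8


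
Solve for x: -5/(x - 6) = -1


Multiply both sides by (x - 6): -5 = -1(x - 6)
Distribute: -5 = -x + 6
-x = -5 - 6 = -11
x = 11

x = 11


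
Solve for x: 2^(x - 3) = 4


Express both sides with the same base.
4 = 2^2
Since the bases match, equate exponents: x - 3 = 2
So x = 2 - (-3) = 5

x = 5


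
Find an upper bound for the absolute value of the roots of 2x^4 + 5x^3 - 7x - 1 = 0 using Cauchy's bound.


Cauchy's bound: all roots r satisfy |r| <= 1 + max(|a_i/a_n|) for i = 0,...,n-1
where a_n is the leading coefficient.

Coefficients: [2, 5, 0, -7, -1]
Leading coefficient a_n = 2
Ratios |a_i/a_n|: 5/2, 0, 7/2, 1/2
Maximum ratio: 7/2
Cauchy's bound: |r| <= 1 + 7/2 = 9/2

Upper bound = 9/2


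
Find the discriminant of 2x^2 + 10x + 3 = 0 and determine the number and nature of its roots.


For ax^2 + bx + c = 0, discriminant D = b^2 - 4ac
Here a = 2, b = 10, c = 3
D = (10)^2 - 4(2)(3) = 100 - 24 = 76

D = 76 > 0 but not a perfect square
The equation has 2 distinct real irrational roots.

Discriminant = 76, 2 distinct real irrational roots


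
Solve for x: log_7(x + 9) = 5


Convert to exponential form: x + 9 = 7^5 = 16807
x = 16807 - 9 = 16798
Check: log_7(16798 + 9) = log_7(16807) = log_7(16807) = 5 ✓

x = 16798


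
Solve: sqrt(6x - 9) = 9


Square both sides: 6x - 9 = 9^2 = 81
6x = 81 + 9 = 90
x = 15
Check: sqrt(6*15 - 9) = sqrt(81) = 9 ✓

x = 15


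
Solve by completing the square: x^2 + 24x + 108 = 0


Start: x^2 + 24x + 108 = 0
Move constant: x^2 + 24x = -108
Half of 24 is 12, squared is 144
Add 144 to both sides: x^2 + 24x + 144 = 36
(x + 12)^2 = 36
x + 12 = ±6
x = -12 + 6 = -6 or x = -12 - 6 = -18

x = -18, x = -6


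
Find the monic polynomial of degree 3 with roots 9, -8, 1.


A monic polynomial with roots 9, -8, 1 is:
p(x) = (x - 9)(x + 8)(x - 1)
After multiplying by (x - 9): x - 9
After multiplying by (x + 8): x^2 - x - 72
After multiplying by (x - 1): x^3 - 2x^2 - 71x + 72

x^3 - 2x^2 - 71x + 72


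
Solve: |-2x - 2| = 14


An absolute value equation |expr| = 14 gives two cases:
Case 1: -2x - 2 = 14
  -2x = 16, so x = -8
Case 2: -2x - 2 = -14
  -2x = -12, so x = 6

x = -8, x = 6


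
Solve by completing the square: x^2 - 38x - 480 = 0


Start: x^2 - 38x - 480 = 0
Move constant: x^2 - 38x = 480
Half of -38 is -19, squared is 361
Add 361 to both sides: x^2 - 38x + 361 = 841
(x - 19)^2 = 841
x - 19 = ±29
x = 19 + 29 = 48 or x = 19 - 29 = -10

x = -10, x = 48


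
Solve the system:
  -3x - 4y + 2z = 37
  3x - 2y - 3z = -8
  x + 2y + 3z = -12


Using Cramer's rule. Expand each determinant along the first row.
D  = (-3)*[(-2)*3 - (-3)*2] - (-4)*[3*3 - (-3)*1] + 2*[3*2 - (-2)*1]
  = (-3)*(0) - (-4)*(12) + 2*(8) = 64
Dx = 37*[(-2)*3 - (-3)*2] - (-4)*[(-8)*3 - (-3)*(-12)] + 2*[(-8)*2 - (-2)*(-12)]
  = 37*(0) - (-4)*(-60) + 2*(-40) = -320
Dy = (-3)*[(-8)*3 - (-3)*(-12)] - 37*[3*3 - (-3)*1] + 2*[3*(-12) - (-8)*1]
  = (-3)*(-60) - 37*(12) + 2*(-28) = -320
Dz = (-3)*[(-2)*(-12) - (-8)*2] - (-4)*[3*(-12) - (-8)*1] + 37*[3*2 - (-2)*1]
  = (-3)*(40) - (-4)*(-28) + 37*(8) = 64
x = Dx/D = -320/64 = -5, y = Dy/D = -320/64 = -5, z = Dz/D = 64/64 = 1
Check eq1: (-3)(-5) + (-4)(-5) + (2)(1) = 37 = 37 ✓
Check eq2: (3)(-5) + (-2)(-5) + (-3)(1) = -8 = -8 ✓
Check eq3: (1)(-5) + (2)(-5) + (3)(1) = -12 = -12 ✓

x = -5, y = -5, z = 1


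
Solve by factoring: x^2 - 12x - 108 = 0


We need two numbers that multiply to -108 and add to -12.
Those numbers are -18 and 6 (since (-18) * 6 = -108 and (-18) + 6 = -12).
So x^2 - 12x - 108 = (x - 18)(x + 6) = 0
Setting each factor to zero: x = 18 or x = -6

x = -6, x = 18


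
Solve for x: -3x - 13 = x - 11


Starting with: -3x - 13 = x - 11
Move all x terms to left: (-3 - 1)x = -11 + 13
Simplify: -4x = 2
Divide both sides by -4: x = -1/2

x = -1/2


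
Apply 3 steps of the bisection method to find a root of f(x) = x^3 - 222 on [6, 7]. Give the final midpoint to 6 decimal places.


f(x) = x^3 - 222
f(6) = -6 < 0
f(7) = 121 > 0

Step 1: midpoint = (6.000000 + 7.000000)/2 = 6.500000
  f(6.500000) = 52.625000
  f(mid) > 0, so root is in [6.000000, 6.500000]

Step 2: midpoint = (6.000000 + 6.500000)/2 = 6.250000
  f(6.250000) = 22.140625
  f(mid) > 0, so root is in [6.000000, 6.250000]

Step 3: midpoint = (6.000000 + 6.250000)/2 = 6.125000
  f(6.125000) = 7.783203
  f(mid) > 0, so root is in [6.000000, 6.125000]

midpoint = 6.125000


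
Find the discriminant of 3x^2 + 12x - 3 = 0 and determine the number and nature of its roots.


For ax^2 + bx + c = 0, discriminant D = b^2 - 4ac
Here a = 3, b = 12, c = -3
D = (12)^2 - 4(3)(-3) = 144 + 36 = 180

D = 180 > 0 but not a perfect square
The equation has 2 distinct real irrational roots.

Discriminant = 180, 2 distinct real irrational roots


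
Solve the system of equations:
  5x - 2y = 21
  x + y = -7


Using Cramer's rule:
Determinant D = (5)(1) - (1)(-2) = 5 + 2 = 7
Dx = (21)(1) - (-7)(-2) = 21 - 14 = 7
Dy = (5)(-7) - (1)(21) = -35 - 21 = -56
x = Dx/D = 7/7 = 1
y = Dy/D = -56/7 = -8

x = 1, y = -8


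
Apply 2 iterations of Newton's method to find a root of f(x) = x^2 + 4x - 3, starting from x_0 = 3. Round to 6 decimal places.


Newton's method: x_(n+1) = x_n - f(x_n)/f'(x_n)
f(x) = x^2 + 4x - 3
f'(x) = 2x + 4

Iteration 1:
  f(3.000000) = 18.000000
  f'(3.000000) = 10.000000
  x_1 = 3.000000 - (18.000000)/(10.000000) = 1.200000

Iteration 2:
  f(1.200000) = 3.240000
  f'(1.200000) = 6.400000
  x_2 = 1.200000 - (3.240000)/(6.400000) = 0.693750

x_2 = 0.693750


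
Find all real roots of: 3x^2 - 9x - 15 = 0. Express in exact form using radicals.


Using the quadratic formula: x = (-b ± sqrt(b^2 - 4ac)) / (2a)
Here a = 3, b = -9, c = -15
Discriminant = b^2 - 4ac = (-9)^2 - 4(3)(-15) = 81 + 180 = 261
Since discriminant = 261 > 0, there are two real roots.
x = (9 ± 3*sqrt(29)) / 6
Simplifying: x = (3 ± sqrt(29)) / 2
Numerically: x ≈ 4.1926 or x ≈ -1.1926

x = (3 + sqrt(29)) / 2 or x = (3 - sqrt(29)) / 2


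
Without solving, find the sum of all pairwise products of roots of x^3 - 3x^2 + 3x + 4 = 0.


By Vieta's formulas for x^3 + bx^2 + cx + d = 0:
  r1 + r2 + r3 = -b/a = 3
  r1*r2 + r1*r3 + r2*r3 = c/a = 3
  r1*r2*r3 = -d/a = -4


Sum of pairwise products = 3


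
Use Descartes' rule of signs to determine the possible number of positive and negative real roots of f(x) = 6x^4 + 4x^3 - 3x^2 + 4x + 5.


Descartes' rule of signs:

For positive roots, count sign changes in f(x) = 6x^4 + 4x^3 - 3x^2 + 4x + 5:
Signs of coefficients: +, +, -, +, +
Number of sign changes: 2
Possible positive real roots: 2, 0

For negative roots, examine f(-x) = 6x^4 - 4x^3 - 3x^2 - 4x + 5:
Signs of coefficients: +, -, -, -, +
Number of sign changes: 2
Possible negative real roots: 2, 0

Positive roots: 2 or 0; Negative roots: 2 or 0


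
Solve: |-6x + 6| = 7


An absolute value equation |expr| = 7 gives two cases:
Case 1: -6x + 6 = 7
  -6x = 1, so x = -1/6
Case 2: -6x + 6 = -7
  -6x = -13, so x = 13/6

x = -1/6, x = 13/6


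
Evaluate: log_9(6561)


We need the exponent such that 9^? = 6561
9^4 = 6561
Therefore log_9(6561) = 4

4


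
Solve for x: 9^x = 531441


Express both sides with the same base.
531441 = 9^6
Since the bases match: x = 6

x = 6


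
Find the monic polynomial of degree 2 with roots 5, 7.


A monic polynomial with roots 5, 7 is:
p(x) = (x - 5)(x - 7)
After multiplying by (x - 5): x - 5
After multiplying by (x - 7): x^2 - 12x + 35

x^2 - 12x + 35


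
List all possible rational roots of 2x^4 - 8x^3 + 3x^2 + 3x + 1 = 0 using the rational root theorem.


Rational root theorem: possible roots are ±p/q where:
  p divides the constant term (1): p ∈ {1}
  q divides the leading coefficient (2): q ∈ {1, 2}

All possible rational roots: -1, -1/2, 1/2, 1

-1, -1/2, 1/2, 1


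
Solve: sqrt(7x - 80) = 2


Square both sides: 7x - 80 = 2^2 = 4
7x = 4 + 80 = 84
x = 12
Check: sqrt(7*12 - 80) = sqrt(4) = 2 ✓

x = 12


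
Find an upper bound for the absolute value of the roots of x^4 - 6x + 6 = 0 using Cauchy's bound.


Cauchy's bound: all roots r satisfy |r| <= 1 + max(|a_i/a_n|) for i = 0,...,n-1
where a_n is the leading coefficient.

Coefficients: [1, 0, 0, -6, 6]
Leading coefficient a_n = 1
Ratios |a_i/a_n|: 0, 0, 6, 6
Maximum ratio: 6
Cauchy's bound: |r| <= 1 + 6 = 7

Upper bound = 7


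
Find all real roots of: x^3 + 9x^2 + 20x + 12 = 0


Let p(x) = x^3 + 9x^2 + 20x + 12. By the rational root theorem (leading coefficient 1), any rational root is an integer divisor of 12: try ±1, ±2, ... in turn.
Test x = 1: value = 42 ≠ 0.
Test x = -1: value = 0 ✓, so (x + 1) is a factor.
Synthetic division by (x + 1): bring down 1; 1(-1) + 9 = 8; 8(-1) + 20 = 12; 12(-1) + 12 = 0 → quotient x^2 + 8x + 12, remainder 0.
Solve the quadratic x^2 + 8x + 12 = 0: discriminant = 8^2 - 4(1)(12) = 64 - 48 = 16.
sqrt(16) = 4, so x = (-8 ± 4)/2: x = -2 or x = -6.

x = -6, x = -2, x = -1


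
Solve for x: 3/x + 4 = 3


Subtract 4 from both sides: 3/x = -1
Multiply both sides by x: 3 = -1 * x
Divide by -1: x = -3

x = -3


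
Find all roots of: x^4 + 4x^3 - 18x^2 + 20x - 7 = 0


Let p(x) = x^4 + 4x^3 - 18x^2 + 20x - 7. By the rational root theorem (leading coefficient 1), any rational root is an integer divisor of 7: try ±1, ±2, ... in turn.
Test x = 1: value = 0 ✓, so (x - 1) is a factor.
Synthetic division by (x - 1): bring down 1; 1(1) + 4 = 5; 5(1) - 18 = -13; (-13)(1) + 20 = 7; 7(1) - 7 = 0 → quotient x^3 + 5x^2 - 13x + 7, remainder 0.
Continue with the quotient x^3 + 5x^2 - 13x + 7 (candidates must divide 7; re-test x = 1 first in case it repeats).
Test x = 1: value = 0 ✓, so (x - 1) is a factor.
Synthetic division by (x - 1): bring down 1; 1(1) + 5 = 6; 6(1) - 13 = -7; (-7)(1) + 7 = 0 → quotient x^2 + 6x - 7, remainder 0.
Solve the quadratic x^2 + 6x - 7 = 0: discriminant = 6^2 - 4(1)(-7) = 36 + 28 = 64.
sqrt(64) = 8, so x = (-6 ± 8)/2: x = 1 or x = -7.
Collecting all roots found:

x = -7, x = 1 (multiplicity 3)


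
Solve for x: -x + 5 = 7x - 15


Starting with: -x + 5 = 7x - 15
Move all x terms to left: (-1 - 7)x = -15 - 5
Simplify: -8x = -20
Divide both sides by -8: x = 5/2

x = 5/2


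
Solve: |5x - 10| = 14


An absolute value equation |expr| = 14 gives two cases:
Case 1: 5x - 10 = 14
  5x = 24, so x = 24/5
Case 2: 5x - 10 = -14
  5x = -4, so x = -4/5

x = -4/5, x = 24/5


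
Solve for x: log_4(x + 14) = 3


Convert to exponential form: x + 14 = 4^3 = 64
x = 64 - 14 = 50
Check: log_4(50 + 14) = log_4(64) = log_4(64) = 3 ✓

x = 50


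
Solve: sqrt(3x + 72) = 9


Square both sides: 3x + 72 = 9^2 = 81
3x = 81 - 72 = 9
x = 3
Check: sqrt(3*3 + 72) = sqrt(81) = 9 ✓

x = 3


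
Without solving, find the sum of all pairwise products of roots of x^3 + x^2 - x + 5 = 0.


By Vieta's formulas for x^3 + bx^2 + cx + d = 0:
  r1 + r2 + r3 = -b/a = -1
  r1*r2 + r1*r3 + r2*r3 = c/a = -1
  r1*r2*r3 = -d/a = -5


Sum of pairwise products = -1


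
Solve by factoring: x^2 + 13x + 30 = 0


We need two numbers that multiply to 30 and add to 13.
Those numbers are 3 and 10 (since 3 * 10 = 30 and 3 + 10 = 13).
So x^2 + 13x + 30 = (x + 3)(x + 10) = 0
Setting each factor to zero: x = -3 or x = -10

x = -10, x = -3


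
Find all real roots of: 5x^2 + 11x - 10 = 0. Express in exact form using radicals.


Using the quadratic formula: x = (-b ± sqrt(b^2 - 4ac)) / (2a)
Here a = 5, b = 11, c = -10
Discriminant = b^2 - 4ac = 11^2 - 4(5)(-10) = 121 + 200 = 321
Since discriminant = 321 > 0, there are two real roots.
x = (-11 ± sqrt(321)) / 10
Numerically: x ≈ 0.6916 or x ≈ -2.8916

x = (-11 + sqrt(321)) / 10 or x = (-11 - sqrt(321)) / 10


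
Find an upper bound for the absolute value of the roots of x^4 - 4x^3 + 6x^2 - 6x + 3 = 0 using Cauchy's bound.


Cauchy's bound: all roots r satisfy |r| <= 1 + max(|a_i/a_n|) for i = 0,...,n-1
where a_n is the leading coefficient.

Coefficients: [1, -4, 6, -6, 3]
Leading coefficient a_n = 1
Ratios |a_i/a_n|: 4, 6, 6, 3
Maximum ratio: 6
Cauchy's bound: |r| <= 1 + 6 = 7

Upper bound = 7


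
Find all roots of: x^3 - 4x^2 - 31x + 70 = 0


Let p(x) = x^3 - 4x^2 - 31x + 70. By the rational root theorem (leading coefficient 1), any rational root is an integer divisor of 70: try ±1, ±2, ... in turn.
Test x = 1: value = 36 ≠ 0.
Test x = -1: value = 96 ≠ 0.
Test x = 2: value = 0 ✓, so (x - 2) is a factor.
Synthetic division by (x - 2): bring down 1; 1(2) - 4 = -2; (-2)(2) - 31 = -35; (-35)(2) + 70 = 0 → quotient x^2 - 2x - 35, remainder 0.
Solve the quadratic x^2 - 2x - 35 = 0: discriminant = (-2)^2 - 4(1)(-35) = 4 + 140 = 144.
sqrt(144) = 12, so x = (2 ± 12)/2: x = 7 or x = -5.
Collecting all roots found:

x = -5, x = 2, x = 7


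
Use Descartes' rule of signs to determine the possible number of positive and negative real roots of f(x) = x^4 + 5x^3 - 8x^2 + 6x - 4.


Descartes' rule of signs:

For positive roots, count sign changes in f(x) = x^4 + 5x^3 - 8x^2 + 6x - 4:
Signs of coefficients: +, +, -, +, -
Number of sign changes: 3
Possible positive real roots: 3, 1

For negative roots, examine f(-x) = x^4 - 5x^3 - 8x^2 - 6x - 4:
Signs of coefficients: +, -, -, -, -
Number of sign changes: 1
Possible negative real roots: 1

Positive roots: 3 or 1; Negative roots: 1


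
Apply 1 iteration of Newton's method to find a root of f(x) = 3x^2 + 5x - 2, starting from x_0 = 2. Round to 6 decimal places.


Newton's method: x_(n+1) = x_n - f(x_n)/f'(x_n)
f(x) = 3x^2 + 5x - 2
f'(x) = 6x + 5

Iteration 1:
  f(2.000000) = 20.000000
  f'(2.000000) = 17.000000
  x_1 = 2.000000 - (20.000000)/(17.000000) = 0.823529

x_1 = 0.823529


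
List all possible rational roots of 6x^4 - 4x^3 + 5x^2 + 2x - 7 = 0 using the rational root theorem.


Rational root theorem: possible roots are ±p/q where:
  p divides the constant term (-7): p ∈ {1, 7}
  q divides the leading coefficient (6): q ∈ {1, 2, 3, 6}

All possible rational roots: -7, -7/2, -7/3, -7/6, -1, -1/2, -1/3, -1/6, 1/6, 1/3, 1/2, 1, 7/6, 7/3, 7/2, 7

-7, -7/2, -7/3, -7/6, -1, -1/2, -1/3, -1/6, 1/6, 1/3, 1/2, 1, 7/6, 7/3, 7/2, 7


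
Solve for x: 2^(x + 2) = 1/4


Express both sides with the same base.
1/4 = 2^(-2)
Since the bases match, equate exponents: x + 2 = -2
So x = -2 - (2) = -4

x = -4


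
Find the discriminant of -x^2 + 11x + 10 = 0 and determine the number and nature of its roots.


For ax^2 + bx + c = 0, discriminant D = b^2 - 4ac
Here a = -1, b = 11, c = 10
D = (11)^2 - 4(-1)(10) = 121 + 40 = 161

D = 161 > 0 but not a perfect square
The equation has 2 distinct real irrational roots.

Discriminant = 161, 2 distinct real irrational roots


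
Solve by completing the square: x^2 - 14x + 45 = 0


Start: x^2 - 14x + 45 = 0
Move constant: x^2 - 14x = -45
Half of -14 is -7, squared is 49
Add 49 to both sides: x^2 - 14x + 49 = 4
(x - 7)^2 = 4
x - 7 = ±2
x = 7 + 2 = 9 or x = 7 - 2 = 5

x = 5, x = 9


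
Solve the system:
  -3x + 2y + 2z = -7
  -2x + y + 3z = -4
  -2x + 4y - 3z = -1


Using Cramer's rule. Expand each determinant along the first row.
D  = (-3)*[1*(-3) - 3*4] - 2*[(-2)*(-3) - 3*(-2)] + 2*[(-2)*4 - 1*(-2)]
  = (-3)*(-15) - 2*(12) + 2*(-6) = 9
Dx = (-7)*[1*(-3) - 3*4] - 2*[(-4)*(-3) - 3*(-1)] + 2*[(-4)*4 - 1*(-1)]
  = (-7)*(-15) - 2*(15) + 2*(-15) = 45
Dy = (-3)*[(-4)*(-3) - 3*(-1)] - (-7)*[(-2)*(-3) - 3*(-2)] + 2*[(-2)*(-1) - (-4)*(-2)]
  = (-3)*(15) - (-7)*(12) + 2*(-6) = 27
Dz = (-3)*[1*(-1) - (-4)*4] - 2*[(-2)*(-1) - (-4)*(-2)] + (-7)*[(-2)*4 - 1*(-2)]
  = (-3)*(15) - 2*(-6) + (-7)*(-6) = 9
x = Dx/D = 45/9 = 5, y = Dy/D = 27/9 = 3, z = Dz/D = 9/9 = 1
Check eq1: (-3)(5) + (2)(3) + (2)(1) = -7 = -7 ✓
Check eq2: (-2)(5) + (1)(3) + (3)(1) = -4 = -4 ✓
Check eq3: (-2)(5) + (4)(3) + (-3)(1) = -1 = -1 ✓

x = 5, y = 3, z = 1


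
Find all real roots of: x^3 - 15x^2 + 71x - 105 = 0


Let p(x) = x^3 - 15x^2 + 71x - 105. By the rational root theorem (leading coefficient 1), any rational root is an integer divisor of 105: try ±1, ±2, ... in turn.
Test x = 1: value = -48 ≠ 0.
Test x = -1: value = -192 ≠ 0.
Test x = 3: value = 0 ✓, so (x - 3) is a factor.
Synthetic division by (x - 3): bring down 1; 1(3) - 15 = -12; (-12)(3) + 71 = 35; 35(3) - 105 = 0 → quotient x^2 - 12x + 35, remainder 0.
Solve the quadratic x^2 - 12x + 35 = 0: discriminant = (-12)^2 - 4(1)(35) = 144 - 140 = 4.
sqrt(4) = 2, so x = (12 ± 2)/2: x = 7 or x = 5.

x = 3, x = 5, x = 7


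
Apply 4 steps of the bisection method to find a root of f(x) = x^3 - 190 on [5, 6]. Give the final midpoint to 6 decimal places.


f(x) = x^3 - 190
f(5) = -65 < 0
f(6) = 26 > 0

Step 1: midpoint = (5.000000 + 6.000000)/2 = 5.500000
  f(5.500000) = -23.625000
  f(mid) < 0, so root is in [5.500000, 6.000000]

Step 2: midpoint = (5.500000 + 6.000000)/2 = 5.750000
  f(5.750000) = 0.109375
  f(mid) > 0, so root is in [5.500000, 5.750000]

Step 3: midpoint = (5.500000 + 5.750000)/2 = 5.625000
  f(5.625000) = -12.021484
  f(mid) < 0, so root is in [5.625000, 5.750000]

Step 4: midpoint = (5.625000 + 5.750000)/2 = 5.687500
  f(5.687500) = -6.022705
  f(mid) < 0, so root is in [5.687500, 5.750000]

midpoint = 5.687500


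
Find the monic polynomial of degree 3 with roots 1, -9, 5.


A monic polynomial with roots 1, -9, 5 is:
p(x) = (x - 1)(x + 9)(x - 5)
After multiplying by (x - 1): x - 1
After multiplying by (x + 9): x^2 + 8x - 9
After multiplying by (x - 5): x^3 + 3x^2 - 49x + 45

x^3 + 3x^2 - 49x + 45


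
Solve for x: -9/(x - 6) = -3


Multiply both sides by (x - 6): -9 = -3(x - 6)
Distribute: -9 = -3x + 18
-3x = -9 - 18 = -27
x = 9

x = 9


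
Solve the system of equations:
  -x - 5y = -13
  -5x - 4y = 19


Using Cramer's rule:
Determinant D = (-1)(-4) - (-5)(-5) = 4 - 25 = -21
Dx = (-13)(-4) - (19)(-5) = 52 + 95 = 147
Dy = (-1)(19) - (-5)(-13) = -19 - 65 = -84
x = Dx/D = 147/-21 = -7
y = Dy/D = -84/-21 = 4

x = -7, y = 4


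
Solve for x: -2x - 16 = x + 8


Starting with: -2x - 16 = x + 8
Move all x terms to left: (-2 - 1)x = 8 + 16
Simplify: -3x = 24
Divide both sides by -3: x = -8

x = -8


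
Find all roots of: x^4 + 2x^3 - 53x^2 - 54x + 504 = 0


Let p(x) = x^4 + 2x^3 - 53x^2 - 54x + 504. By the rational root theorem (leading coefficient 1), any rational root is an integer divisor of 504: try ±1, ±2, ... in turn.
Test x = 1: value = 400 ≠ 0.
Test x = -1: value = 504 ≠ 0.
Test x = 2: value = 216 ≠ 0.
Test x = -2: value = 400 ≠ 0.
Test x = 3: value = 0 ✓, so (x - 3) is a factor.
Synthetic division by (x - 3): bring down 1; 1(3) + 2 = 5; 5(3) - 53 = -38; (-38)(3) - 54 = -168; (-168)(3) + 504 = 0 → quotient x^3 + 5x^2 - 38x - 168, remainder 0.
Continue with the quotient x^3 + 5x^2 - 38x - 168 (candidates must divide 168; re-test x = 3 first in case it repeats).
Test x = 3: value = -210 ≠ 0.
Test x = -3: value = -36 ≠ 0.
Test x = 4: value = -176 ≠ 0.
Test x = -4: value = 0 ✓, so (x + 4) is a factor.
Synthetic division by (x + 4): bring down 1; 1(-4) + 5 = 1; 1(-4) - 38 = -42; (-42)(-4) - 168 = 0 → quotient x^2 + x - 42, remainder 0.
Solve the quadratic x^2 + x - 42 = 0: discriminant = 1^2 - 4(1)(-42) = 1 + 168 = 169.
sqrt(169) = 13, so x = (-1 ± 13)/2: x = 6 or x = -7.
Collecting all roots found:

x = -7, x = -4, x = 3, x = 6


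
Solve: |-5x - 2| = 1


An absolute value equation |expr| = 1 gives two cases:
Case 1: -5x - 2 = 1
  -5x = 3, so x = -3/5
Case 2: -5x - 2 = -1
  -5x = 1, so x = -1/5

x = -3/5, x = -1/5


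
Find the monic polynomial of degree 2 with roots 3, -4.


A monic polynomial with roots 3, -4 is:
p(x) = (x - 3)(x + 4)
After multiplying by (x - 3): x - 3
After multiplying by (x + 4): x^2 + x - 12

x^2 + x - 12


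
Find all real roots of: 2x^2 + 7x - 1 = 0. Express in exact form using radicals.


Using the quadratic formula: x = (-b ± sqrt(b^2 - 4ac)) / (2a)
Here a = 2, b = 7, c = -1
Discriminant = b^2 - 4ac = 7^2 - 4(2)(-1) = 49 + 8 = 57
Since discriminant = 57 > 0, there are two real roots.
x = (-7 ± sqrt(57)) / 4
Numerically: x ≈ 0.1375 or x ≈ -3.6375

x = (-7 + sqrt(57)) / 4 or x = (-7 - sqrt(57)) / 4


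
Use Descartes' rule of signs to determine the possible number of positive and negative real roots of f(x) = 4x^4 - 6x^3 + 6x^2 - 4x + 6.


Descartes' rule of signs:

For positive roots, count sign changes in f(x) = 4x^4 - 6x^3 + 6x^2 - 4x + 6:
Signs of coefficients: +, -, +, -, +
Number of sign changes: 4
Possible positive real roots: 4, 2, 0

For negative roots, examine f(-x) = 4x^4 + 6x^3 + 6x^2 + 4x + 6:
Signs of coefficients: +, +, +, +, +
Number of sign changes: 0
Possible negative real roots: 0

Positive roots: 4 or 2 or 0; Negative roots: 0


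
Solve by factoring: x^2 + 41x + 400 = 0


We need two numbers that multiply to 400 and add to 41.
Those numbers are 25 and 16 (since 25 * 16 = 400 and 25 + 16 = 41).
So x^2 + 41x + 400 = (x + 25)(x + 16) = 0
Setting each factor to zero: x = -25 or x = -16

x = -25, x = -16


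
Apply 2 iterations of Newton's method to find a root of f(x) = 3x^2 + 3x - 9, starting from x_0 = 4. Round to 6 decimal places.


Newton's method: x_(n+1) = x_n - f(x_n)/f'(x_n)
f(x) = 3x^2 + 3x - 9
f'(x) = 6x + 3

Iteration 1:
  f(4.000000) = 51.000000
  f'(4.000000) = 27.000000
  x_1 = 4.000000 - (51.000000)/(27.000000) = 2.111111

Iteration 2:
  f(2.111111) = 10.703704
  f'(2.111111) = 15.666667
  x_2 = 2.111111 - (10.703704)/(15.666667) = 1.427896

x_2 = 1.427896


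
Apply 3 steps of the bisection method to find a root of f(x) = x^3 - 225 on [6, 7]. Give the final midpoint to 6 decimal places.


f(x) = x^3 - 225
f(6) = -9 < 0
f(7) = 118 > 0

Step 1: midpoint = (6.000000 + 7.000000)/2 = 6.500000
  f(6.500000) = 49.625000
  f(mid) > 0, so root is in [6.000000, 6.500000]

Step 2: midpoint = (6.000000 + 6.500000)/2 = 6.250000
  f(6.250000) = 19.140625
  f(mid) > 0, so root is in [6.000000, 6.250000]

Step 3: midpoint = (6.000000 + 6.250000)/2 = 6.125000
  f(6.125000) = 4.783203
  f(mid) > 0, so root is in [6.000000, 6.125000]

midpoint = 6.125000


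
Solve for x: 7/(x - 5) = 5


Multiply both sides by (x - 5): 7 = 5(x - 5)
Distribute: 7 = 5x - 25
5x = 7 + 25 = 32
x = 32/5

x = 32/5


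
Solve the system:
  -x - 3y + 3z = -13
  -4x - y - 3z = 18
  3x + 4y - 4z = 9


Using Cramer's rule. Expand each determinant along the first row.
D  = (-1)*[(-1)*(-4) - (-3)*4] - (-3)*[(-4)*(-4) - (-3)*3] + 3*[(-4)*4 - (-1)*3]
  = (-1)*(16) - (-3)*(25) + 3*(-13) = 20
Dx = (-13)*[(-1)*(-4) - (-3)*4] - (-3)*[18*(-4) - (-3)*9] + 3*[18*4 - (-1)*9]
  = (-13)*(16) - (-3)*(-45) + 3*(81) = -100
Dy = (-1)*[18*(-4) - (-3)*9] - (-13)*[(-4)*(-4) - (-3)*3] + 3*[(-4)*9 - 18*3]
  = (-1)*(-45) - (-13)*(25) + 3*(-90) = 100
Dz = (-1)*[(-1)*9 - 18*4] - (-3)*[(-4)*9 - 18*3] + (-13)*[(-4)*4 - (-1)*3]
  = (-1)*(-81) - (-3)*(-90) + (-13)*(-13) = -20
x = Dx/D = -100/20 = -5, y = Dy/D = 100/20 = 5, z = Dz/D = -20/20 = -1
Check eq1: (-1)(-5) + (-3)(5) + (3)(-1) = -13 = -13 ✓
Check eq2: (-4)(-5) + (-1)(5) + (-3)(-1) = 18 = 18 ✓
Check eq3: (3)(-5) + (4)(5) + (-4)(-1) = 9 = 9 ✓

x = -5, y = 5, z = -1


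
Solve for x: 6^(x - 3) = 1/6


Express both sides with the same base.
1/6 = 6^(-1)
Since the bases match, equate exponents: x - 3 = -1
So x = -1 - (-3) = 2

x = 2


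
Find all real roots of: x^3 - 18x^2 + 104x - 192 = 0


Let p(x) = x^3 - 18x^2 + 104x - 192. By the rational root theorem (leading coefficient 1), any rational root is an integer divisor of 192: try ±1, ±2, ... in turn.
Test x = 1: value = -105 ≠ 0.
Test x = -1: value = -315 ≠ 0.
Test x = 2: value = -48 ≠ 0.
Test x = -2: value = -480 ≠ 0.
Test x = 3: value = -15 ≠ 0.
Test x = -3: value = -693 ≠ 0.
Test x = 4: value = 0 ✓, so (x - 4) is a factor.
Synthetic division by (x - 4): bring down 1; 1(4) - 18 = -14; (-14)(4) + 104 = 48; 48(4) - 192 = 0 → quotient x^2 - 14x + 48, remainder 0.
Solve the quadratic x^2 - 14x + 48 = 0: discriminant = (-14)^2 - 4(1)(48) = 196 - 192 = 4.
sqrt(4) = 2, so x = (14 ± 2)/2: x = 8 or x = 6.

x = 4, x = 6, x = 8


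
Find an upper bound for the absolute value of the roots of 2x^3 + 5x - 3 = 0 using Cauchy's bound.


Cauchy's bound: all roots r satisfy |r| <= 1 + max(|a_i/a_n|) for i = 0,...,n-1
where a_n is the leading coefficient.

Coefficients: [2, 0, 5, -3]
Leading coefficient a_n = 2
Ratios |a_i/a_n|: 0, 5/2, 3/2
Maximum ratio: 5/2
Cauchy's bound: |r| <= 1 + 5/2 = 7/2

Upper bound = 7/2


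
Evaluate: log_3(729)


We need the exponent such that 3^? = 729
3^6 = 729
Therefore log_3(729) = 6

6


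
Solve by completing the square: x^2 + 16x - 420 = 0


Start: x^2 + 16x - 420 = 0
Move constant: x^2 + 16x = 420
Half of 16 is 8, squared is 64
Add 64 to both sides: x^2 + 16x + 64 = 484
(x + 8)^2 = 484
x + 8 = ±22
x = -8 + 22 = 14 or x = -8 - 22 = -30

x = -30, x = 14


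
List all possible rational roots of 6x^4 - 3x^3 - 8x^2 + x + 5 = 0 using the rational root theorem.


Rational root theorem: possible roots are ±p/q where:
  p divides the constant term (5): p ∈ {1, 5}
  q divides the leading coefficient (6): q ∈ {1, 2, 3, 6}

All possible rational roots: -5, -5/2, -5/3, -1, -5/6, -1/2, -1/3, -1/6, 1/6, 1/3, 1/2, 5/6, 1, 5/3, 5/2, 5

-5, -5/2, -5/3, -1, -5/6, -1/2, -1/3, -1/6, 1/6, 1/3, 1/2, 5/6, 1, 5/3, 5/2, 5


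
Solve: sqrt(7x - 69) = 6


Square both sides: 7x - 69 = 6^2 = 36
7x = 36 + 69 = 105
x = 15
Check: sqrt(7*15 - 69) = sqrt(36) = 6 ✓

x = 15


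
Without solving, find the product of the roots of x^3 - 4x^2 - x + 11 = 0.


By Vieta's formulas for x^3 + bx^2 + cx + d = 0:
  r1 + r2 + r3 = -b/a = 4
  r1*r2 + r1*r3 + r2*r3 = c/a = -1
  r1*r2*r3 = -d/a = -11


Product = -11


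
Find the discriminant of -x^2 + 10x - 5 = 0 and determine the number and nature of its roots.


For ax^2 + bx + c = 0, discriminant D = b^2 - 4ac
Here a = -1, b = 10, c = -5
D = (10)^2 - 4(-1)(-5) = 100 - 20 = 80

D = 80 > 0 but not a perfect square
The equation has 2 distinct real irrational roots.

Discriminant = 80, 2 distinct real irrational roots


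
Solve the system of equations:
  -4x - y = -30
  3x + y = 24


Using Cramer's rule:
Determinant D = (-4)(1) - (3)(-1) = -4 + 3 = -1
Dx = (-30)(1) - (24)(-1) = -30 + 24 = -6
Dy = (-4)(24) - (3)(-30) = -96 + 90 = -6
x = Dx/D = -6/-1 = 6
y = Dy/D = -6/-1 = 6

x = 6, y = 6


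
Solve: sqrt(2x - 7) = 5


Square both sides: 2x - 7 = 5^2 = 25
2x = 25 + 7 = 32
x = 16
Check: sqrt(2*16 - 7) = sqrt(25) = 5 ✓

x = 16


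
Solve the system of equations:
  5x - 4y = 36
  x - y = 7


Using Cramer's rule:
Determinant D = (5)(-1) - (1)(-4) = -5 + 4 = -1
Dx = (36)(-1) - (7)(-4) = -36 + 28 = -8
Dy = (5)(7) - (1)(36) = 35 - 36 = -1
x = Dx/D = -8/-1 = 8
y = Dy/D = -1/-1 = 1

x = 8, y = 1


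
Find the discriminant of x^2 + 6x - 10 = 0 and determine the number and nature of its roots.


For ax^2 + bx + c = 0, discriminant D = b^2 - 4ac
Here a = 1, b = 6, c = -10
D = (6)^2 - 4(1)(-10) = 36 + 40 = 76

D = 76 > 0 but not a perfect square
The equation has 2 distinct real irrational roots.

Discriminant = 76, 2 distinct real irrational roots


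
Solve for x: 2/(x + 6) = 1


Multiply both sides by (x + 6): 2 = 1(x + 6)
Distribute: 2 = x + 6
x = 2 - 6 = -4
x = -4

x = -4


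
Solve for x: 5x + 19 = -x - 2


Starting with: 5x + 19 = -x - 2
Move all x terms to left: (5 + 1)x = -2 - 19
Simplify: 6x = -21
Divide both sides by 6: x = -7/2

x = -7/2


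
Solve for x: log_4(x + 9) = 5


Convert to exponential form: x + 9 = 4^5 = 1024
x = 1024 - 9 = 1015
Check: log_4(1015 + 9) = log_4(1024) = log_4(1024) = 5 ✓

x = 1015


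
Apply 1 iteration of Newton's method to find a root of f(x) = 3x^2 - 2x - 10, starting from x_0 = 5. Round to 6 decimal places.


Newton's method: x_(n+1) = x_n - f(x_n)/f'(x_n)
f(x) = 3x^2 - 2x - 10
f'(x) = 6x - 2

Iteration 1:
  f(5.000000) = 55.000000
  f'(5.000000) = 28.000000
  x_1 = 5.000000 - (55.000000)/(28.000000) = 3.035714

x_1 = 3.035714


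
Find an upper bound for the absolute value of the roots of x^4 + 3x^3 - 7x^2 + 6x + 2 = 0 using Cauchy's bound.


Cauchy's bound: all roots r satisfy |r| <= 1 + max(|a_i/a_n|) for i = 0,...,n-1
where a_n is the leading coefficient.

Coefficients: [1, 3, -7, 6, 2]
Leading coefficient a_n = 1
Ratios |a_i/a_n|: 3, 7, 6, 2
Maximum ratio: 7
Cauchy's bound: |r| <= 1 + 7 = 8

Upper bound = 8


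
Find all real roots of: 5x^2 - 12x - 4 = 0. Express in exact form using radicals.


Using the quadratic formula: x = (-b ± sqrt(b^2 - 4ac)) / (2a)
Here a = 5, b = -12, c = -4
Discriminant = b^2 - 4ac = (-12)^2 - 4(5)(-4) = 144 + 80 = 224
Since discriminant = 224 > 0, there are two real roots.
x = (12 ± 4*sqrt(14)) / 10
Simplifying: x = (6 ± 2*sqrt(14)) / 5
Numerically: x ≈ 2.6967 or x ≈ -0.2967

x = (6 + 2*sqrt(14)) / 5 or x = (6 - 2*sqrt(14)) / 5


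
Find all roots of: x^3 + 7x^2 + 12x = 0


The constant term is 0, so x = 0 is a root. Factor out x:
  x^2 + 7x + 12 = 0
Solve the quadratic x^2 + 7x + 12 = 0: discriminant = 7^2 - 4(1)(12) = 49 - 48 = 1.
sqrt(1) = 1, so x = (-7 ± 1)/2: x = -3 or x = -4.
Collecting all roots found:

x = -4, x = -3, x = 0


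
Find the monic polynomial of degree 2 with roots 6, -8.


A monic polynomial with roots 6, -8 is:
p(x) = (x - 6)(x + 8)
After multiplying by (x - 6): x - 6
After multiplying by (x + 8): x^2 + 2x - 48

x^2 + 2x - 48


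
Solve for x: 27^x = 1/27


Express both sides with the same base.
1/27 = 27^(-1)
Since the bases match: x = -1

x = -1


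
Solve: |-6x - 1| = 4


An absolute value equation |expr| = 4 gives two cases:
Case 1: -6x - 1 = 4
  -6x = 5, so x = -5/6
Case 2: -6x - 1 = -4
  -6x = -3, so x = 1/2

x = -5/6, x = 1/2


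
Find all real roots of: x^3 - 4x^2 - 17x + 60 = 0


Let p(x) = x^3 - 4x^2 - 17x + 60. By the rational root theorem (leading coefficient 1), any rational root is an integer divisor of 60: try ±1, ±2, ... in turn.
Test x = 1: value = 40 ≠ 0.
Test x = -1: value = 72 ≠ 0.
Test x = 2: value = 18 ≠ 0.
Test x = -2: value = 70 ≠ 0.
Test x = 3: value = 0 ✓, so (x - 3) is a factor.
Synthetic division by (x - 3): bring down 1; 1(3) - 4 = -1; (-1)(3) - 17 = -20; (-20)(3) + 60 = 0 → quotient x^2 - x - 20, remainder 0.
Solve the quadratic x^2 - x - 20 = 0: discriminant = (-1)^2 - 4(1)(-20) = 1 + 80 = 81.
sqrt(81) = 9, so x = (1 ± 9)/2: x = 5 or x = -4.

x = -4, x = 3, x = 5


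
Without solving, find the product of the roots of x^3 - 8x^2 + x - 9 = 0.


By Vieta's formulas for x^3 + bx^2 + cx + d = 0:
  r1 + r2 + r3 = -b/a = 8
  r1*r2 + r1*r3 + r2*r3 = c/a = 1
  r1*r2*r3 = -d/a = 9


Product = 9


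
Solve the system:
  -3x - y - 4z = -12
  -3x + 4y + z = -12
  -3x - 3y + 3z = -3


Using Cramer's rule. Expand each determinant along the first row.
D  = (-3)*[4*3 - 1*(-3)] - (-1)*[(-3)*3 - 1*(-3)] + (-4)*[(-3)*(-3) - 4*(-3)]
  = (-3)*(15) - (-1)*(-6) + (-4)*(21) = -135
Dx = (-12)*[4*3 - 1*(-3)] - (-1)*[(-12)*3 - 1*(-3)] + (-4)*[(-12)*(-3) - 4*(-3)]
  = (-12)*(15) - (-1)*(-33) + (-4)*(48) = -405
Dy = (-3)*[(-12)*3 - 1*(-3)] - (-12)*[(-3)*3 - 1*(-3)] + (-4)*[(-3)*(-3) - (-12)*(-3)]
  = (-3)*(-33) - (-12)*(-6) + (-4)*(-27) = 135
Dz = (-3)*[4*(-3) - (-12)*(-3)] - (-1)*[(-3)*(-3) - (-12)*(-3)] + (-12)*[(-3)*(-3) - 4*(-3)]
  = (-3)*(-48) - (-1)*(-27) + (-12)*(21) = -135
x = Dx/D = -405/-135 = 3, y = Dy/D = 135/-135 = -1, z = Dz/D = -135/-135 = 1
Check eq1: (-3)(3) + (-1)(-1) + (-4)(1) = -12 = -12 ✓
Check eq2: (-3)(3) + (4)(-1) + (1)(1) = -12 = -12 ✓
Check eq3: (-3)(3) + (-3)(-1) + (3)(1) = -3 = -3 ✓

x = 3, y = -1, z = 1


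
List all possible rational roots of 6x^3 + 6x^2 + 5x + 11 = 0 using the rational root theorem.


Rational root theorem: possible roots are ±p/q where:
  p divides the constant term (11): p ∈ {1, 11}
  q divides the leading coefficient (6): q ∈ {1, 2, 3, 6}

All possible rational roots: -11, -11/2, -11/3, -11/6, -1, -1/2, -1/3, -1/6, 1/6, 1/3, 1/2, 1, 11/6, 11/3, 11/2, 11

-11, -11/2, -11/3, -11/6, -1, -1/2, -1/3, -1/6, 1/6, 1/3, 1/2, 1, 11/6, 11/3, 11/2, 11


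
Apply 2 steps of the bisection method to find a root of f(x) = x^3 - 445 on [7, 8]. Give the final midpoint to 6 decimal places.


f(x) = x^3 - 445
f(7) = -102 < 0
f(8) = 67 > 0

Step 1: midpoint = (7.000000 + 8.000000)/2 = 7.500000
  f(7.500000) = -23.125000
  f(mid) < 0, so root is in [7.500000, 8.000000]

Step 2: midpoint = (7.500000 + 8.000000)/2 = 7.750000
  f(7.750000) = 20.484375
  f(mid) > 0, so root is in [7.500000, 7.750000]

midpoint = 7.750000


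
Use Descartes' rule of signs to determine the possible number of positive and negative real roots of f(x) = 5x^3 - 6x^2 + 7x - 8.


Descartes' rule of signs:

For positive roots, count sign changes in f(x) = 5x^3 - 6x^2 + 7x - 8:
Signs of coefficients: +, -, +, -
Number of sign changes: 3
Possible positive real roots: 3, 1

For negative roots, examine f(-x) = -5x^3 - 6x^2 - 7x - 8:
Signs of coefficients: -, -, -, -
Number of sign changes: 0
Possible negative real roots: 0

Positive roots: 3 or 1; Negative roots: 0


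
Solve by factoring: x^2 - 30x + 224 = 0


We need two numbers that multiply to 224 and add to -30.
Those numbers are -16 and -14 (since (-16) * (-14) = 224 and (-16) + (-14) = -30).
So x^2 - 30x + 224 = (x - 16)(x - 14) = 0
Setting each factor to zero: x = 16 or x = 14

x = 14, x = 16


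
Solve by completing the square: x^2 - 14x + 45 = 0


Start: x^2 - 14x + 45 = 0
Move constant: x^2 - 14x = -45
Half of -14 is -7, squared is 49
Add 49 to both sides: x^2 - 14x + 49 = 4
(x - 7)^2 = 4
x - 7 = ±2
x = 7 + 2 = 9 or x = 7 - 2 = 5

x = 5, x = 9


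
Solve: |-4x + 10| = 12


An absolute value equation |expr| = 12 gives two cases:
Case 1: -4x + 10 = 12
  -4x = 2, so x = -1/2
Case 2: -4x + 10 = -12
  -4x = -22, so x = 11/2

x = -1/2, x = 11/2


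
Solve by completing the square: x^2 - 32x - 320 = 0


Start: x^2 - 32x - 320 = 0
Move constant: x^2 - 32x = 320
Half of -32 is -16, squared is 256
Add 256 to both sides: x^2 - 32x + 256 = 576
(x - 16)^2 = 576
x - 16 = ±24
x = 16 + 24 = 40 or x = 16 - 24 = -8

x = -8, x = 40


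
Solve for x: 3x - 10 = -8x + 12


Starting with: 3x - 10 = -8x + 12
Move all x terms to left: (3 + 8)x = 12 + 10
Simplify: 11x = 22
Divide both sides by 11: x = 2

x = 2


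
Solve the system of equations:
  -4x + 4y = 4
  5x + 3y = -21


Using Cramer's rule:
Determinant D = (-4)(3) - (5)(4) = -12 - 20 = -32
Dx = (4)(3) - (-21)(4) = 12 + 84 = 96
Dy = (-4)(-21) - (5)(4) = 84 - 20 = 64
x = Dx/D = 96/-32 = -3
y = Dy/D = 64/-32 = -2

x = -3, y = -2


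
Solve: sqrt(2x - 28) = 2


Square both sides: 2x - 28 = 2^2 = 4
2x = 4 + 28 = 32
x = 16
Check: sqrt(2*16 - 28) = sqrt(4) = 2 ✓

x = 16


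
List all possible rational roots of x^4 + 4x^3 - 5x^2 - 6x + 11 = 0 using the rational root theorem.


Rational root theorem: possible roots are ±p/q where:
  p divides the constant term (11): p ∈ {1, 11}
  q divides the leading coefficient (1): q ∈ {1}

All possible rational roots: -11, -1, 1, 11

-11, -1, 1, 11


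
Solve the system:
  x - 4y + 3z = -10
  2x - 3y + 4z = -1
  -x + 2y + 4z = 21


Using Cramer's rule. Expand each determinant along the first row.
D  = 1*[(-3)*4 - 4*2] - (-4)*[2*4 - 4*(-1)] + 3*[2*2 - (-3)*(-1)]
  = 1*(-20) - (-4)*(12) + 3*(1) = 31
Dx = (-10)*[(-3)*4 - 4*2] - (-4)*[(-1)*4 - 4*21] + 3*[(-1)*2 - (-3)*21]
  = (-10)*(-20) - (-4)*(-88) + 3*(61) = 31
Dy = 1*[(-1)*4 - 4*21] - (-10)*[2*4 - 4*(-1)] + 3*[2*21 - (-1)*(-1)]
  = 1*(-88) - (-10)*(12) + 3*(41) = 155
Dz = 1*[(-3)*21 - (-1)*2] - (-4)*[2*21 - (-1)*(-1)] + (-10)*[2*2 - (-3)*(-1)]
  = 1*(-61) - (-4)*(41) + (-10)*(1) = 93
x = Dx/D = 31/31 = 1, y = Dy/D = 155/31 = 5, z = Dz/D = 93/31 = 3
Check eq1: (1)(1) + (-4)(5) + (3)(3) = -10 = -10 ✓
Check eq2: (2)(1) + (-3)(5) + (4)(3) = -1 = -1 ✓
Check eq3: (-1)(1) + (2)(5) + (4)(3) = 21 = 21 ✓

x = 1, y = 5, z = 3


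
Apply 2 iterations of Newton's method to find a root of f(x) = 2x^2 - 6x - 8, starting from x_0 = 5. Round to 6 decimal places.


Newton's method: x_(n+1) = x_n - f(x_n)/f'(x_n)
f(x) = 2x^2 - 6x - 8
f'(x) = 4x - 6

Iteration 1:
  f(5.000000) = 12.000000
  f'(5.000000) = 14.000000
  x_1 = 5.000000 - (12.000000)/(14.000000) = 4.142857

Iteration 2:
  f(4.142857) = 1.469388
  f'(4.142857) = 10.571429
  x_2 = 4.142857 - (1.469388)/(10.571429) = 4.003861

x_2 = 4.003861


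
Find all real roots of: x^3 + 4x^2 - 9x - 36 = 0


Let p(x) = x^3 + 4x^2 - 9x - 36. By the rational root theorem (leading coefficient 1), any rational root is an integer divisor of 36: try ±1, ±2, ... in turn.
Test x = 1: value = -40 ≠ 0.
Test x = -1: value = -24 ≠ 0.
Test x = 2: value = -30 ≠ 0.
Test x = -2: value = -10 ≠ 0.
Test x = 3: value = 0 ✓, so (x - 3) is a factor.
Synthetic division by (x - 3): bring down 1; 1(3) + 4 = 7; 7(3) - 9 = 12; 12(3) - 36 = 0 → quotient x^2 + 7x + 12, remainder 0.
Solve the quadratic x^2 + 7x + 12 = 0: discriminant = 7^2 - 4(1)(12) = 49 - 48 = 1.
sqrt(1) = 1, so x = (-7 ± 1)/2: x = -3 or x = -4.

x = -4, x = -3, x = 3


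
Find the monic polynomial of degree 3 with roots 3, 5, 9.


A monic polynomial with roots 3, 5, 9 is:
p(x) = (x - 3)(x - 5)(x - 9)
After multiplying by (x - 3): x - 3
After multiplying by (x - 5): x^2 - 8x + 15
After multiplying by (x - 9): x^3 - 17x^2 + 87x - 135

x^3 - 17x^2 + 87x - 135
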